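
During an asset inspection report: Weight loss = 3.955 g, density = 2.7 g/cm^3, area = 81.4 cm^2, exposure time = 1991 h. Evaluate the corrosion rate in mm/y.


Apply the mm/y weight-loss relation: CR = 87600 * W / (D * A * T)
Numerator: 87600 * 3.955 = 346458.0
Denominator: 2.7 * 81.4 * 1991 = 437581.98
CR = 346458.0 / 437581.98 = 0.79176 mm/y

0.79176 mm/y


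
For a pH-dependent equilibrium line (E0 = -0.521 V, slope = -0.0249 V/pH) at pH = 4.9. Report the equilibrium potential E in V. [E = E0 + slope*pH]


Apply the Pourbaix line equation: E = E0 + slope*pH
E = -0.521 + (-0.0249)*4.9 = -0.521 + (-0.12201) = -0.64301 V
Rounded to 3 decimal places: E = -0.643 V

-0.643 V


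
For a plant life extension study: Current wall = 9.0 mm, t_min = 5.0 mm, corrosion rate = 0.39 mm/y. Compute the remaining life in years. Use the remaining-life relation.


Apply the remaining-life relation: RL = (t_current − t_min) / CR
RL = (9.0 − 5.0) / 0.39 = 4.0 / 0.39 = 10.3 years

10.3 years


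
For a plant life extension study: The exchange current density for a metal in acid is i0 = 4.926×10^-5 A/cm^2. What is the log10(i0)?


i0 = 4.926×10^-5 A/cm^2
log10(i0) = -4.308

-4.308


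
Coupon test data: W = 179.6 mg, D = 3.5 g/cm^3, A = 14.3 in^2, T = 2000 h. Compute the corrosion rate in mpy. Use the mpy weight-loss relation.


Apply the mpy weight-loss relation: CR = 534 * W / (D * A * T)
Numerator: 534 * 179.6 = 95906.4
Denominator: 3.5 * 14.3 * 2000 = 100100.0
CR = 95906.4 / 100100.0 = 0.9581 mpy

0.9581 mpy


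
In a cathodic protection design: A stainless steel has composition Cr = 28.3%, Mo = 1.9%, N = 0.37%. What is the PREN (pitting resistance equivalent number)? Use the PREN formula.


Apply the PREN formula: PREN = Cr + 3.3*Mo + 16*N
PREN = 28.3 + 3.3*1.9 + 16*0.37
PREN = 28.3 + 6.27 + 5.92 = 40.49

40.49


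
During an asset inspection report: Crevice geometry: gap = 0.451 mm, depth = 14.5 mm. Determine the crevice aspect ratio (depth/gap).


Aspect ratio = depth / gap
Ratio = 14.5 / 0.451 = 32.2

32.2


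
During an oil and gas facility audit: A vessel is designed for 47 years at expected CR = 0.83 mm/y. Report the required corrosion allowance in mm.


Corrosion allowance = CR × design life
CA = 0.83 * 47 = 39.01 mm

39.01 mm


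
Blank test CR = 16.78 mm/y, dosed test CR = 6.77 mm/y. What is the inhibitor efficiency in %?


Apply the inhibitor-efficiency definition: IE = (CR_blank − CR_inh)/CR_blank × 100
IE = (16.78 − 6.77) / 16.78 × 100
IE = 10.01 / 16.78 × 100 = 59.7 %

59.7 %


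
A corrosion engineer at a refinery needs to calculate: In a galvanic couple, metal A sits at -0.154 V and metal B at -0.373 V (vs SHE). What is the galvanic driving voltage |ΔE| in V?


Driving voltage is the absolute potential difference.
|ΔE| = |-0.154 − (-0.373)| = 0.219 V

0.219 V


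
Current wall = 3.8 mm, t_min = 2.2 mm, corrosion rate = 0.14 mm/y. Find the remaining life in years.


Apply the remaining-life relation: RL = (t_current − t_min) / CR
RL = (3.8 − 2.2) / 0.14 = 1.6 / 0.14 = 11.4 years

11.4 years


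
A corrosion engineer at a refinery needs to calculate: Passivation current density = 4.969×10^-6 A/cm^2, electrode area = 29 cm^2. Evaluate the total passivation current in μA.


I = i_pass * A, then convert A → μA (×10^6)
I = 4.969×10^-6 * 29 * 10^6 = 144.1 μA

144.1 μA


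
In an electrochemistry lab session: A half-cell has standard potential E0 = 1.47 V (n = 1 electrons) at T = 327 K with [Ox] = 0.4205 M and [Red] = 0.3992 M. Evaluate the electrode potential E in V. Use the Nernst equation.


Apply the Nernst equation: E = E0 + (RT/nF)*ln([Ox]/[Red])
Step 1: RT/nF = 8.314*327/(1*96485) = 0.02817721 V
Step 2: [Ox]/[Red] = 0.4205/0.3992 = 1.053357
Step 3: ln(1.053357) = 0.051982
Step 4: correction = 0.02817721 * 0.051982 = 0.001 V
E = 1.47 + 0.001 = 1.471 V

1.471 V


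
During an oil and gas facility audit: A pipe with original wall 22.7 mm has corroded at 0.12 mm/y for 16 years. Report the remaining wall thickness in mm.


Remaining wall = original − CR × time
t = 22.7 − 0.12*16 = 22.7 − 1.92 = 20.78 mm

20.78 mm


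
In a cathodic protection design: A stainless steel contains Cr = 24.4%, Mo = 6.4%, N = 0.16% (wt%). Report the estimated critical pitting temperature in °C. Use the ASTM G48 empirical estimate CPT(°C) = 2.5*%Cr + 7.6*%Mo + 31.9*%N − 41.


Apply the ASTM G48 empirical CPT estimate: CPT(°C) = 2.5*%Cr + 7.6*%Mo + 31.9*%N − 41
2.5*24.4 = 61; 7.6*6.4 = 48.64; 31.9*0.16 = 5.104
CPT = 61 + 48.64 + 5.104 − 41 = 73.744 °C
Rounded to 0.1 °C: CPT ≈ 73.7 °C

73.7 °C


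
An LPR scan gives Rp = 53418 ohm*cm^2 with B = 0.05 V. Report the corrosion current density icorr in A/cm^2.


Apply the Stern-Geary relation: icorr = B / Rp
icorr = 0.05 / 53418 = 9.36×10^-7 A/cm^2

9.36×10^-7 A/cm^2


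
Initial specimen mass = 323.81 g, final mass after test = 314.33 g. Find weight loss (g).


Weight loss = initial − final
WL = 323.81 − 314.33 = 9.48 g

9.48 g


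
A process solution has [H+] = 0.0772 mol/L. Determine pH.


pH = −log10[H+]
pH = −log10(0.0772) = 1.11

1.11


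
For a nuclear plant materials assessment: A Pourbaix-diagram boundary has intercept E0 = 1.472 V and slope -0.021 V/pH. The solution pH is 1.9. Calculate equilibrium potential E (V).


Apply the Pourbaix line equation: E = E0 + slope*pH
E = 1.472 + (-0.021)*1.9 = 1.472 + (-0.0399) = 1.4321 V
Rounded to 4 decimal places: E = 1.4321 V

1.4321 V


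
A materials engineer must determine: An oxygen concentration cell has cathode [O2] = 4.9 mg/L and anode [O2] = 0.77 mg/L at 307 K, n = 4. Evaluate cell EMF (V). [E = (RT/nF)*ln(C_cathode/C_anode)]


Apply the Nernst concentration-cell relation: E = (RT/nF)*ln(C_cathode/C_anode)
RT/nF = 8.314*307/(4*96485) = 0.00661346 V
ln(4.9/0.77) = 1.8506
E = 0.00661346 * 1.8506 = 0.01224 V

0.01224 V


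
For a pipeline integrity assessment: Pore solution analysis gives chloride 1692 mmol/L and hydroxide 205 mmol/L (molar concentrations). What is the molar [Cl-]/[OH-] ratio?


Threshold parameter = [Cl-] / [OH-] (molar basis; both in mmol/L, so units cancel)
Ratio = 1692 / 205 = 8.25

8.25


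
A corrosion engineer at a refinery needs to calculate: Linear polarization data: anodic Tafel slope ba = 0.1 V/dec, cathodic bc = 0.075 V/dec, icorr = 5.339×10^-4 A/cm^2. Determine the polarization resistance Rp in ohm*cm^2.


Apply the Stern-Geary equation: Rp = ba*bc / (2.303*icorr*(ba+bc))
ba*bc = 0.1*0.075 = 0.0075
ba+bc = 0.175; 2.303*icorr*(ba+bc) = 2.303*5.339×10^-4*0.175 = 2.1517505×10^-4
Rp = 0.0075 / 2.1517505×10^-4 = 34.9 ohm*cm^2

34.9 ohm*cm^2


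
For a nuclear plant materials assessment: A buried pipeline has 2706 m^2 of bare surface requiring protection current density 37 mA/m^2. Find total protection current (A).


I = area * current density, then convert mA → A (÷1000)
I = 2706 * 37 / 1000 = 100.12 A

100.12 A


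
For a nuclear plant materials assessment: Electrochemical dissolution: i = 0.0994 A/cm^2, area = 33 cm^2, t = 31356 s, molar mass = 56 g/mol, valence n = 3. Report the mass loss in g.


Apply Faraday's law: m = i*A*t*M / (n*F)
Total charge passed Q = i*A*t = 0.0994*33*31356 = 102853.9512 C
m = Q*M/(n*F) = 102853.9512*56/(3*96485) = 19.8988 g

19.8988 g


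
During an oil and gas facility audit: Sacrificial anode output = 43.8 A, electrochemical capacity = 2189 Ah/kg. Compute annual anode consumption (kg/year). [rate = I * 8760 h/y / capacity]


Annual consumption = current * hours per year / capacity
Rate = 43.8 * 8760 / 2189 = 175.3 kg/year

175.3 kg/year


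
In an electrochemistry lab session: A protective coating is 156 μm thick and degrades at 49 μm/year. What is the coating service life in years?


Service life = thickness / degradation rate
Life = 156 / 49 = 3.2 years

3.2 years


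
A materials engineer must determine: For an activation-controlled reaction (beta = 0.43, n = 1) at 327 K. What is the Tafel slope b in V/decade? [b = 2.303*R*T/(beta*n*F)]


Apply the Tafel slope relation: b = 2.303*R*T/(beta*n*F)
Numerator: 2.303 * 8.314 * 327 = 6261.12
Denominator: 0.43 * 1 * 96485 = 41488.55
b = 6261.12 / 41488.55 = 0.151 V/decade

0.151 V/decade


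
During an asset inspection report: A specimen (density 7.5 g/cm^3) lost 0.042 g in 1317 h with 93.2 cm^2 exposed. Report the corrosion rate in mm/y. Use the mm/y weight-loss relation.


Apply the mm/y weight-loss relation: CR = 87600 * W / (D * A * T)
Numerator: 87600 * 0.042 = 3679.2
Denominator: 7.5 * 93.2 * 1317 = 920583.0
CR = 3679.2 / 920583.0 = 0.004 mm/y

0.004 mm/y


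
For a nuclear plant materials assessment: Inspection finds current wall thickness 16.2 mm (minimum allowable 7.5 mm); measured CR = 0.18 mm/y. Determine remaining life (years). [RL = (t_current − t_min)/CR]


Apply the remaining-life relation: RL = (t_current − t_min) / CR
RL = (16.2 − 7.5) / 0.18 = 8.7 / 0.18 = 48.3 years

48.3 years


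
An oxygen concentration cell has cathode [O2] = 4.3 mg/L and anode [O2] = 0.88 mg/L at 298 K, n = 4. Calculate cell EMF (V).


Apply the Nernst concentration-cell relation: E = (RT/nF)*ln(C_cathode/C_anode)
RT/nF = 8.314*298/(4*96485) = 0.00641958 V
ln(4.3/0.88) = 1.58645
E = 0.00641958 * 1.58645 = 0.01018 V

0.01018 V


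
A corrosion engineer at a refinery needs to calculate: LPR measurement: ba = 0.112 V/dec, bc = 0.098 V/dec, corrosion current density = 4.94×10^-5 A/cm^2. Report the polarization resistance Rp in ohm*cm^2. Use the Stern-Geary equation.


Apply the Stern-Geary equation: Rp = ba*bc / (2.303*icorr*(ba+bc))
ba*bc = 0.112*0.098 = 0.010976
ba+bc = 0.21; 2.303*icorr*(ba+bc) = 2.303*4.94×10^-5*0.21 = 2.3891322×10^-5
Rp = 0.010976 / 2.3891322×10^-5 = 459.41 ohm*cm^2

459.41 ohm*cm^2


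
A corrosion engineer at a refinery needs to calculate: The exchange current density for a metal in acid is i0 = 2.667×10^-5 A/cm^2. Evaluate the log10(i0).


i0 = 2.667×10^-5 A/cm^2
log10(i0) = -4.574

-4.574


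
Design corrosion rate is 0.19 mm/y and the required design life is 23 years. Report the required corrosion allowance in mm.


Corrosion allowance = CR × design life
CA = 0.19 * 23 = 4.37 mm

4.37 mm


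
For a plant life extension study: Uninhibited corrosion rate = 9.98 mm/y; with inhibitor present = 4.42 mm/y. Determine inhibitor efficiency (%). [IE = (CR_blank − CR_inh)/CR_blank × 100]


Apply the inhibitor-efficiency definition: IE = (CR_blank − CR_inh)/CR_blank × 100
IE = (9.98 − 4.42) / 9.98 × 100
IE = 5.56 / 9.98 × 100 = 55.7 %

55.7 %


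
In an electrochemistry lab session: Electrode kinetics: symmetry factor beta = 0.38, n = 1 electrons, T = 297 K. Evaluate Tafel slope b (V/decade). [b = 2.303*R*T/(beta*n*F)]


Apply the Tafel slope relation: b = 2.303*R*T/(beta*n*F)
Numerator: 2.303 * 8.314 * 297 = 5686.7
Denominator: 0.38 * 1 * 96485 = 36664.3
b = 5686.7 / 36664.3 = 0.155 V/decade

0.155 V/decade


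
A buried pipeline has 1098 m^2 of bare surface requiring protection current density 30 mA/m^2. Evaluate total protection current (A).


I = area * current density, then convert mA → A (÷1000)
I = 1098 * 30 / 1000 = 32.94 A

32.94 A


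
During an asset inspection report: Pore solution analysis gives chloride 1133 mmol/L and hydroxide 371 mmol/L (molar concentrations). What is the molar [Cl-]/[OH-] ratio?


Threshold parameter = [Cl-] / [OH-] (molar basis; both in mmol/L, so units cancel)
Ratio = 1133 / 371 = 3.05

3.05


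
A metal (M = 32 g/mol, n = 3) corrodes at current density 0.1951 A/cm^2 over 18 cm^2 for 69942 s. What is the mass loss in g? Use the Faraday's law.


Apply Faraday's law: m = i*A*t*M / (n*F)
Total charge passed Q = i*A*t = 0.1951*18*69942 = 245622.3156 C
m = Q*M/(n*F) = 245622.3156*32/(3*96485) = 27.154 g

27.154 g


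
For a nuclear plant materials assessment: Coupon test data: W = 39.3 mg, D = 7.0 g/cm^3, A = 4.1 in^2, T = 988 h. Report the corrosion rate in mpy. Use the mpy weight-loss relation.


Apply the mpy weight-loss relation: CR = 534 * W / (D * A * T)
Numerator: 534 * 39.3 = 20986.2
Denominator: 7.0 * 4.1 * 988 = 28355.6
CR = 20986.2 / 28355.6 = 0.74 mpy

0.74 mpy


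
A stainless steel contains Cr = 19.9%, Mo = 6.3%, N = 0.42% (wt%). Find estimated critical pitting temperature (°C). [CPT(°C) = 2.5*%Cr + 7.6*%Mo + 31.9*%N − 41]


Apply the ASTM G48 empirical CPT estimate: CPT(°C) = 2.5*%Cr + 7.6*%Mo + 31.9*%N − 41
2.5*19.9 = 49.75; 7.6*6.3 = 47.88; 31.9*0.42 = 13.398
CPT = 49.75 + 47.88 + 13.398 − 41 = 70.028 °C
Rounded to 0.1 °C: CPT ≈ 70.0 °C

70.0 °C


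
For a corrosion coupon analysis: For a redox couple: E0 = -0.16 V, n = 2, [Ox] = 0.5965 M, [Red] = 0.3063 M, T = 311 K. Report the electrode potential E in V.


Apply the Nernst equation: E = E0 + (RT/nF)*ln([Ox]/[Red])
Step 1: RT/nF = 8.314*311/(2*96485) = 0.01339925 V
Step 2: [Ox]/[Red] = 0.5965/0.3063 = 1.947437
Step 3: ln(1.947437) = 0.666514
Step 4: correction = 0.01339925 * 0.666514 = 0.009 V
E = -0.16 + 0.009 = -0.151 V

-0.151 V


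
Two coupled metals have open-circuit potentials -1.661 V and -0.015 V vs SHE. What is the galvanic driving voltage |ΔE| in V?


Driving voltage is the absolute potential difference.
|ΔE| = |-1.661 − (-0.015)| = 1.646 V

1.646 V


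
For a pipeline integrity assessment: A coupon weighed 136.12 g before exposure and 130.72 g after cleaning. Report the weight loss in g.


Weight loss = initial − final
WL = 136.12 − 130.72 = 5.4 g

5.4 g


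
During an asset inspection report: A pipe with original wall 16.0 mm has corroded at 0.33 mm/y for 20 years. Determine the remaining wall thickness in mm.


Remaining wall = original − CR × time
t = 16.0 − 0.33*20 = 16.0 − 6.6 = 9.4 mm

9.4 mm


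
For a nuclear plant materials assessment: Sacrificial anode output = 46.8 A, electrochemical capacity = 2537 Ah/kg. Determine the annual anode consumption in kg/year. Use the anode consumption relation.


Annual consumption = current * hours per year / capacity
Rate = 46.8 * 8760 / 2537 = 161.6 kg/year

161.6 kg/year


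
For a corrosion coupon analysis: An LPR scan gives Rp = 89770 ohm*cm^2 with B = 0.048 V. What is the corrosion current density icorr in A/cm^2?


Apply the Stern-Geary relation: icorr = B / Rp
icorr = 0.048 / 89770 = 5.347×10^-7 A/cm^2

5.347×10^-7 A/cm^2


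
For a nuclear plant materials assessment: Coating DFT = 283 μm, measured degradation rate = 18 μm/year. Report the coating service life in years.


Service life = thickness / degradation rate
Life = 283 / 18 = 15.7 years

15.7 years


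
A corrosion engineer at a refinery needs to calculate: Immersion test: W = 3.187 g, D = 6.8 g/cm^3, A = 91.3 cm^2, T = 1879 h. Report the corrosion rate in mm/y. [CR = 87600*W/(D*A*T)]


Apply the mm/y weight-loss relation: CR = 87600 * W / (D * A * T)
Numerator: 87600 * 3.187 = 279181.2
Denominator: 6.8 * 91.3 * 1879 = 1166558.36
CR = 279181.2 / 1166558.36 = 0.23932 mm/y

0.23932 mm/y


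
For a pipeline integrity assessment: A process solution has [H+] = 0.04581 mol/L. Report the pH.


pH = −log10[H+]
pH = −log10(0.04581) = 1.34

1.34


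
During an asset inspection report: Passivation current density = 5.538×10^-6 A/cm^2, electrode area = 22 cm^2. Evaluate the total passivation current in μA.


I = i_pass * A, then convert A → μA (×10^6)
I = 5.538×10^-6 * 22 * 10^6 = 121.84 μA

121.84 μA


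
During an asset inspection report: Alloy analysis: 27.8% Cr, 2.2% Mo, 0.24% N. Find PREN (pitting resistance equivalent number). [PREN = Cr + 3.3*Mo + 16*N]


Apply the PREN formula: PREN = Cr + 3.3*Mo + 16*N
PREN = 27.8 + 3.3*2.2 + 16*0.24
PREN = 27.8 + 7.26 + 3.84 = 38.9

38.9


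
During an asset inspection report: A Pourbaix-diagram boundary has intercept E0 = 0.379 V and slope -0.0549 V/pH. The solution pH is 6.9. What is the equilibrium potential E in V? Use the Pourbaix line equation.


Apply the Pourbaix line equation: E = E0 + slope*pH
E = 0.379 + (-0.0549)*6.9 = 0.379 + (-0.37881) = 0.00019 V
Rounded to 4 decimal places: E = 0.0002 V

0.0002 V


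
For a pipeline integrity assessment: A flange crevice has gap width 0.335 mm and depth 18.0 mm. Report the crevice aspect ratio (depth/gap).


Aspect ratio = depth / gap
Ratio = 18.0 / 0.335 = 53.7

53.7


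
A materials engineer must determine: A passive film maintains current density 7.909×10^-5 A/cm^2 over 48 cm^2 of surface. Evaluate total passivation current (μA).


I = i_pass * A, then convert A → μA (×10^6)
I = 7.909×10^-5 * 48 * 10^6 = 3796.32 μA

3796.32 μA


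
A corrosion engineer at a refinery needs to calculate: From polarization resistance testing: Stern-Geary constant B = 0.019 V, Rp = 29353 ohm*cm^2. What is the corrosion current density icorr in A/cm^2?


Apply the Stern-Geary relation: icorr = B / Rp
icorr = 0.019 / 29353 = 6.473×10^-7 A/cm^2

6.473×10^-7 A/cm^2


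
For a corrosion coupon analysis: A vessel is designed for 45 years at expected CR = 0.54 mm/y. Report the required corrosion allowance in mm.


Corrosion allowance = CR × design life
CA = 0.54 * 45 = 24.3 mm

24.3 mm


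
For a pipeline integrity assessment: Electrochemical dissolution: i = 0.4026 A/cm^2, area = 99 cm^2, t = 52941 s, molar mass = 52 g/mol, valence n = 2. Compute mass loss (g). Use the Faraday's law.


Apply Faraday's law: m = i*A*t*M / (n*F)
Total charge passed Q = i*A*t = 0.4026*99*52941 = 2110090.6134 C
m = Q*M/(n*F) = 2110090.6134*52/(2*96485) = 568.61 g

568.61 g


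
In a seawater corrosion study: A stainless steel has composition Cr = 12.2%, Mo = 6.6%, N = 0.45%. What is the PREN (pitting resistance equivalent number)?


Apply the PREN formula: PREN = Cr + 3.3*Mo + 16*N
PREN = 12.2 + 3.3*6.6 + 16*0.45
PREN = 12.2 + 21.78 + 7.2 = 41.18

41.18


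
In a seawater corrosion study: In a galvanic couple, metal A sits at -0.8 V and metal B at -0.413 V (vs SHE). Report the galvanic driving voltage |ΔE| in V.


Driving voltage is the absolute potential difference.
|ΔE| = |-0.8 − (-0.413)| = 0.387 V

0.387 V


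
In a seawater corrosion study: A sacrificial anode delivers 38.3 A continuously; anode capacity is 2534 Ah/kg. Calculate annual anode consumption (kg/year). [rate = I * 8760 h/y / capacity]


Annual consumption = current * hours per year / capacity
Rate = 38.3 * 8760 / 2534 = 132.4 kg/year

132.4 kg/year


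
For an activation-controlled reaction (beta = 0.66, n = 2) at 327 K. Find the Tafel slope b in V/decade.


Apply the Tafel slope relation: b = 2.303*R*T/(beta*n*F)
Numerator: 2.303 * 8.314 * 327 = 6261.12
Denominator: 0.66 * 2 * 96485 = 127360.2
b = 6261.12 / 127360.2 = 0.049 V/decade

0.049 V/decade


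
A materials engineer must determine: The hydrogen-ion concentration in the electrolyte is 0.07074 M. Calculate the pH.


pH = −log10[H+]
pH = −log10(0.07074) = 1.15

1.15


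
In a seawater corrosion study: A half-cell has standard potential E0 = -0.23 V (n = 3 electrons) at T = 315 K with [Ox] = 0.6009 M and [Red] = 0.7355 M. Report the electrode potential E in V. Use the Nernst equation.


Apply the Nernst equation: E = E0 + (RT/nF)*ln([Ox]/[Red])
Step 1: RT/nF = 8.314*315/(3*96485) = 0.00904773 V
Step 2: [Ox]/[Red] = 0.6009/0.7355 = 0.816995
Step 3: ln(0.816995) = -0.202122
Step 4: correction = 0.00904773 * -0.202122 = -0.002 V
E = -0.23 + -0.002 = -0.232 V

-0.232 V


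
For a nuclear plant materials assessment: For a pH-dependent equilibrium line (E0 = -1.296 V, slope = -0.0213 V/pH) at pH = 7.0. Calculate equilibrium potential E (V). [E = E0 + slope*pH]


Apply the Pourbaix line equation: E = E0 + slope*pH
E = -1.296 + (-0.0213)*7.0 = -1.296 + (-0.1491) = -1.4451 V
Rounded to 3 decimal places: E = -1.445 V

-1.445 V


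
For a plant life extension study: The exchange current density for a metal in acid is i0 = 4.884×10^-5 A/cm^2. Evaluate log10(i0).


i0 = 4.884×10^-5 A/cm^2
log10(i0) = -4.311

-4.311


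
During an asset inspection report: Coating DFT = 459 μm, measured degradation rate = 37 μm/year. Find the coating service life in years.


Service life = thickness / degradation rate
Life = 459 / 37 = 12.4 years

12.4 years


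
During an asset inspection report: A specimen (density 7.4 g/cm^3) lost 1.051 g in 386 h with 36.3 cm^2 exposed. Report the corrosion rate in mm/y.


Apply the mm/y weight-loss relation: CR = 87600 * W / (D * A * T)
Numerator: 87600 * 1.051 = 92067.6
Denominator: 7.4 * 36.3 * 386 = 103687.32
CR = 92067.6 / 103687.32 = 0.88793 mm/y

0.88793 mm/y


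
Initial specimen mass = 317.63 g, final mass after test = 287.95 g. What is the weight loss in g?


Weight loss = initial − final
WL = 317.63 − 287.95 = 29.68 g

29.68 g


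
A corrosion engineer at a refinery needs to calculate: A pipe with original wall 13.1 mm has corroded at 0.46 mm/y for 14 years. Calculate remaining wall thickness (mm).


Remaining wall = original − CR × time
t = 13.1 − 0.46*14 = 13.1 − 6.44 = 6.66 mm

6.66 mm


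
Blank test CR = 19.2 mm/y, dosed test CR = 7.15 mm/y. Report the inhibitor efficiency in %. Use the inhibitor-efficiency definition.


Apply the inhibitor-efficiency definition: IE = (CR_blank − CR_inh)/CR_blank × 100
IE = (19.2 − 7.15) / 19.2 × 100
IE = 12.05 / 19.2 × 100 = 62.8 %

62.8 %


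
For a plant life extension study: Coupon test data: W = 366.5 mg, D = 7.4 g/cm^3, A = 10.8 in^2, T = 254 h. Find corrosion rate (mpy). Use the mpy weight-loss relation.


Apply the mpy weight-loss relation: CR = 534 * W / (D * A * T)
Numerator: 534 * 366.5 = 195711.0
Denominator: 7.4 * 10.8 * 254 = 20299.68
CR = 195711.0 / 20299.68 = 9.641 mpy

9.641 mpy


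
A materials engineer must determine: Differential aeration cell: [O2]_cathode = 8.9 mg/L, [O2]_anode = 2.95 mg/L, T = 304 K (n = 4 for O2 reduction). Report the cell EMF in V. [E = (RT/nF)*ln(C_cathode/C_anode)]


Apply the Nernst concentration-cell relation: E = (RT/nF)*ln(C_cathode/C_anode)
RT/nF = 8.314*304/(4*96485) = 0.00654883 V
ln(8.9/2.95) = 1.10425
E = 0.00654883 * 1.10425 = 0.00723 V

0.00723 V


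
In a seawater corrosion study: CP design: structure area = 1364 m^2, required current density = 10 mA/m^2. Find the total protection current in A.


I = area * current density, then convert mA → A (÷1000)
I = 1364 * 10 / 1000 = 13.64 A

13.64 A


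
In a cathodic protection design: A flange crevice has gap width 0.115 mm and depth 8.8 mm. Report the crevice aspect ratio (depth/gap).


Aspect ratio = depth / gap
Ratio = 8.8 / 0.115 = 76.5

76.5


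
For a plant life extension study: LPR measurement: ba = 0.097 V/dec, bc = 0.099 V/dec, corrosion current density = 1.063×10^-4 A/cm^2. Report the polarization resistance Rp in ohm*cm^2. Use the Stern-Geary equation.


Apply the Stern-Geary equation: Rp = ba*bc / (2.303*icorr*(ba+bc))
ba*bc = 0.097*0.099 = 0.009603
ba+bc = 0.196; 2.303*icorr*(ba+bc) = 2.303*1.063×10^-4*0.196 = 4.7982544×10^-5
Rp = 0.009603 / 4.7982544×10^-5 = 200.14 ohm*cm^2

200.14 ohm*cm^2


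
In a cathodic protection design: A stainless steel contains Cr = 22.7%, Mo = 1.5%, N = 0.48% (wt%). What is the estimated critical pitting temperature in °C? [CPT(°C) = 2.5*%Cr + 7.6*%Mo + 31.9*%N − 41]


Apply the ASTM G48 empirical CPT estimate: CPT(°C) = 2.5*%Cr + 7.6*%Mo + 31.9*%N − 41
2.5*22.7 = 56.75; 7.6*1.5 = 11.4; 31.9*0.48 = 15.312
CPT = 56.75 + 11.4 + 15.312 − 41 = 42.462 °C
Rounded to 0.1 °C: CPT ≈ 42.5 °C

42.5 °C


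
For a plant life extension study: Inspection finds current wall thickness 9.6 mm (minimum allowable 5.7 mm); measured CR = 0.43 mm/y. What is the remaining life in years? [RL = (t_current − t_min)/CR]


Apply the remaining-life relation: RL = (t_current − t_min) / CR
RL = (9.6 − 5.7) / 0.43 = 3.9 / 0.43 = 9.1 years

9.1 years


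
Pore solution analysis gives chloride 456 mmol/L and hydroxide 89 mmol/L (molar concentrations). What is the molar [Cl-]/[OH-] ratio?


Threshold parameter = [Cl-] / [OH-] (molar basis; both in mmol/L, so units cancel)
Ratio = 456 / 89 = 5.12

5.12


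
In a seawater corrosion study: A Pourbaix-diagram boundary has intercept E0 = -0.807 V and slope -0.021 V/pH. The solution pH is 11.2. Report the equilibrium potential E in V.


Apply the Pourbaix line equation: E = E0 + slope*pH
E = -0.807 + (-0.021)*11.2 = -0.807 + (-0.2352) = -1.0422 V
Rounded to 4 decimal places: E = -1.0422 V

-1.0422 V


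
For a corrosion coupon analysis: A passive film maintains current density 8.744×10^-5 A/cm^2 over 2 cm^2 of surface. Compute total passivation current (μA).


I = i_pass * A, then convert A → μA (×10^6)
I = 8.744×10^-5 * 2 * 10^6 = 174.88 μA

174.88 μA


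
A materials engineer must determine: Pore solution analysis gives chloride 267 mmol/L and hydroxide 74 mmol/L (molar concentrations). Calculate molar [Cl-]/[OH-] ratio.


Threshold parameter = [Cl-] / [OH-] (molar basis; both in mmol/L, so units cancel)
Ratio = 267 / 74 = 3.61

3.61


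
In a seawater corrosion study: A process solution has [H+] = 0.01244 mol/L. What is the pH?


pH = −log10[H+]
pH = −log10(0.01244) = 1.91

1.91


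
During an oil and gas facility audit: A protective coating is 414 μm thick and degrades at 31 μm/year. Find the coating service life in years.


Service life = thickness / degradation rate
Life = 414 / 31 = 13.4 years

13.4 years


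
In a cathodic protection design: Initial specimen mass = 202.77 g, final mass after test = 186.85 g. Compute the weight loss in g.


Weight loss = initial − final
WL = 202.77 − 186.85 = 15.92 g

15.92 g


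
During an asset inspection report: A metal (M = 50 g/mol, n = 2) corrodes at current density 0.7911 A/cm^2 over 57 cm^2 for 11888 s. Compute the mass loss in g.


Apply Faraday's law: m = i*A*t*M / (n*F)
Total charge passed Q = i*A*t = 0.7911*57*11888 = 536062.0176 C
m = Q*M/(n*F) = 536062.0176*50/(2*96485) = 138.8978 g

138.8978 g


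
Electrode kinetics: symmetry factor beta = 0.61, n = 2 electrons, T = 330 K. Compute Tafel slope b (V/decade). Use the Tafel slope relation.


Apply the Tafel slope relation: b = 2.303*R*T/(beta*n*F)
Numerator: 2.303 * 8.314 * 330 = 6318.56
Denominator: 0.61 * 2 * 96485 = 117711.7
b = 6318.56 / 117711.7 = 0.0537 V/decade

0.0537 V/decade


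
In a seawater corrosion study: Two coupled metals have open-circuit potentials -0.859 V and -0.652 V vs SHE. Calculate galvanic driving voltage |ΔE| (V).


Driving voltage is the absolute potential difference.
|ΔE| = |-0.859 − (-0.652)| = 0.207 V

0.207 V


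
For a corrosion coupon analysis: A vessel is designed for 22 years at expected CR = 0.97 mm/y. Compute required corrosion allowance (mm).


Corrosion allowance = CR × design life
CA = 0.97 * 22 = 21.34 mm

21.34 mm


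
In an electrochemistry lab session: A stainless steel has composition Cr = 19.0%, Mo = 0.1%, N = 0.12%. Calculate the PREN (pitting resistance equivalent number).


Apply the PREN formula: PREN = Cr + 3.3*Mo + 16*N
PREN = 19.0 + 3.3*0.1 + 16*0.12
PREN = 19.0 + 0.33 + 1.92 = 21.25

21.25


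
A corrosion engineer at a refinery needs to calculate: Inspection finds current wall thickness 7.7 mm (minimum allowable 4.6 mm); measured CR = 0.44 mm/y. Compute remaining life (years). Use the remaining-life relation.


Apply the remaining-life relation: RL = (t_current − t_min) / CR
RL = (7.7 − 4.6) / 0.44 = 3.1 / 0.44 = 7.0 years

7.0 years


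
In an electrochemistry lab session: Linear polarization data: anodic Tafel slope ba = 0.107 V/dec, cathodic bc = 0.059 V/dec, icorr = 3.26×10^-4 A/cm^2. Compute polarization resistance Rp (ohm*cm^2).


Apply the Stern-Geary equation: Rp = ba*bc / (2.303*icorr*(ba+bc))
ba*bc = 0.107*0.059 = 0.006313
ba+bc = 0.166; 2.303*icorr*(ba+bc) = 2.303*3.26×10^-4*0.166 = 1.2462915×10^-4
Rp = 0.006313 / 1.2462915×10^-4 = 50.65 ohm*cm^2

50.65 ohm*cm^2


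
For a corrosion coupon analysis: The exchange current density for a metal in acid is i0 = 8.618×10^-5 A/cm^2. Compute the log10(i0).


i0 = 8.618×10^-5 A/cm^2
log10(i0) = -4.065

-4.065


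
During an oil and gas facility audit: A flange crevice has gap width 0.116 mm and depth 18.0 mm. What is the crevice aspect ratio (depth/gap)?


Aspect ratio = depth / gap
Ratio = 18.0 / 0.116 = 155.2

155.2


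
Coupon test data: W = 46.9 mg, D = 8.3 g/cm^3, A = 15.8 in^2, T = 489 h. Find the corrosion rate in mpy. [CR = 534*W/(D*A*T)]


Apply the mpy weight-loss relation: CR = 534 * W / (D * A * T)
Numerator: 534 * 46.9 = 25044.6
Denominator: 8.3 * 15.8 * 489 = 64127.46
CR = 25044.6 / 64127.46 = 0.391 mpy

0.391 mpy


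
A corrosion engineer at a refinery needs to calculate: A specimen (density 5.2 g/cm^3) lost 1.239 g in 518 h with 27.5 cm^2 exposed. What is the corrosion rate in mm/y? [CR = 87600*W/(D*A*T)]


Apply the mm/y weight-loss relation: CR = 87600 * W / (D * A * T)
Numerator: 87600 * 1.239 = 108536.4
Denominator: 5.2 * 27.5 * 518 = 74074.0
CR = 108536.4 / 74074.0 = 1.465243 mm/y

1.465243 mm/y


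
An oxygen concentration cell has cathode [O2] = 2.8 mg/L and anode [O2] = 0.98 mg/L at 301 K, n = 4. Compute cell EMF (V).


Apply the Nernst concentration-cell relation: E = (RT/nF)*ln(C_cathode/C_anode)
RT/nF = 8.314*301/(4*96485) = 0.0064842 V
ln(2.8/0.98) = 1.04982
E = 0.0064842 * 1.04982 = 0.00681 V

0.00681 V


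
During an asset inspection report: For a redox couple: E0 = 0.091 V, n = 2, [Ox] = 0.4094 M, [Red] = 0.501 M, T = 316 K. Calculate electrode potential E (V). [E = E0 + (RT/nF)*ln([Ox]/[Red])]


Apply the Nernst equation: E = E0 + (RT/nF)*ln([Ox]/[Red])
Step 1: RT/nF = 8.314*316/(2*96485) = 0.01361468 V
Step 2: [Ox]/[Red] = 0.4094/0.501 = 0.817166
Step 3: ln(0.817166) = -0.201913
Step 4: correction = 0.01361468 * -0.201913 = -0.0027 V
E = 0.091 + -0.0027 = 0.0883 V

0.0883 V


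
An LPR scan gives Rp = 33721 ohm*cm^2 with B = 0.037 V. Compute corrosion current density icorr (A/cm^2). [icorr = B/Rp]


Apply the Stern-Geary relation: icorr = B / Rp
icorr = 0.037 / 33721 = 1.097×10^-6 A/cm^2

1.097×10^-6 A/cm^2


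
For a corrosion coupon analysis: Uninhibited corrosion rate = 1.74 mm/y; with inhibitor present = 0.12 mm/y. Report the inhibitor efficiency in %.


Apply the inhibitor-efficiency definition: IE = (CR_blank − CR_inh)/CR_blank × 100
IE = (1.74 − 0.12) / 1.74 × 100
IE = 1.62 / 1.74 × 100 = 93.1 %

93.1 %


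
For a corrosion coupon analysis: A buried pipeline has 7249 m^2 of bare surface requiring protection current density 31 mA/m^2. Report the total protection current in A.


I = area * current density, then convert mA → A (÷1000)
I = 7249 * 31 / 1000 = 224.72 A

224.72 A


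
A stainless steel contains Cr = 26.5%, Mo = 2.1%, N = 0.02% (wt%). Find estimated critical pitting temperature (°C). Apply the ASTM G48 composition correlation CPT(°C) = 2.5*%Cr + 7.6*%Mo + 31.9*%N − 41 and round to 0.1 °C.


Apply the ASTM G48 empirical CPT estimate: CPT(°C) = 2.5*%Cr + 7.6*%Mo + 31.9*%N − 41
2.5*26.5 = 66.25; 7.6*2.1 = 15.96; 31.9*0.02 = 0.638
CPT = 66.25 + 15.96 + 0.638 − 41 = 41.848 °C
Rounded to 0.1 °C: CPT ≈ 41.8 °C

41.8 °C


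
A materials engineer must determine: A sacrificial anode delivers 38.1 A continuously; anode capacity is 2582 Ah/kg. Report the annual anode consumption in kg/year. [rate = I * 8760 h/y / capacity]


Annual consumption = current * hours per year / capacity
Rate = 38.1 * 8760 / 2582 = 129.3 kg/year

129.3 kg/year


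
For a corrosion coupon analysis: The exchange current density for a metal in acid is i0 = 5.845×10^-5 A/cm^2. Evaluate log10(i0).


i0 = 5.845×10^-5 A/cm^2
log10(i0) = -4.233

-4.233


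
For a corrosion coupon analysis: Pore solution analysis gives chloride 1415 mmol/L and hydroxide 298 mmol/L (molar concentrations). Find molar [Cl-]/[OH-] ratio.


Threshold parameter = [Cl-] / [OH-] (molar basis; both in mmol/L, so units cancel)
Ratio = 1415 / 298 = 4.75

4.75


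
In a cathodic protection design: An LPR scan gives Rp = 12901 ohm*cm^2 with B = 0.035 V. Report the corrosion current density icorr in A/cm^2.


Apply the Stern-Geary relation: icorr = B / Rp
icorr = 0.035 / 12901 = 2.713×10^-6 A/cm^2

2.713×10^-6 A/cm^2


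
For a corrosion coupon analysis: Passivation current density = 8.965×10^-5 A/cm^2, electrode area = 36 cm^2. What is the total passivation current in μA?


I = i_pass * A, then convert A → μA (×10^6)
I = 8.965×10^-5 * 36 * 10^6 = 3227.4 μA

3227.4 μA


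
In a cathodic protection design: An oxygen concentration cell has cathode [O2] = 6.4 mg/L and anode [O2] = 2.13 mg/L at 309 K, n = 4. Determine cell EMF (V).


Apply the Nernst concentration-cell relation: E = (RT/nF)*ln(C_cathode/C_anode)
RT/nF = 8.314*309/(4*96485) = 0.00665654 V
ln(6.4/2.13) = 1.10018
E = 0.00665654 * 1.10018 = 0.00732 V

0.00732 V


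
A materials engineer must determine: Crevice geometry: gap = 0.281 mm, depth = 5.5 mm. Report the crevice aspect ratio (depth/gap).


Aspect ratio = depth / gap
Ratio = 5.5 / 0.281 = 19.6

19.6


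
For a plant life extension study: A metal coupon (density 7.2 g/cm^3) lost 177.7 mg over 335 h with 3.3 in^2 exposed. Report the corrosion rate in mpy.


Apply the mpy weight-loss relation: CR = 534 * W / (D * A * T)
Numerator: 534 * 177.7 = 94891.8
Denominator: 7.2 * 3.3 * 335 = 7959.6
CR = 94891.8 / 7959.6 = 11.92168 mpy

11.92168 mpy


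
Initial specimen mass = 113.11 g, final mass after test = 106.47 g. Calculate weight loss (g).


Weight loss = initial − final
WL = 113.11 − 106.47 = 6.64 g

6.64 g


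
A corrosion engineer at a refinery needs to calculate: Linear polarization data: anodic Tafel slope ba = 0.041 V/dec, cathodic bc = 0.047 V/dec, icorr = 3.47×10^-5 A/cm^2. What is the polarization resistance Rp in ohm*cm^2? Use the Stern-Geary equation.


Apply the Stern-Geary equation: Rp = ba*bc / (2.303*icorr*(ba+bc))
ba*bc = 0.041*0.047 = 0.001927
ba+bc = 0.088; 2.303*icorr*(ba+bc) = 2.303*3.47×10^-5*0.088 = 7.0324408×10^-6
Rp = 0.001927 / 7.0324408×10^-6 = 274.02 ohm*cm^2

274.02 ohm*cm^2


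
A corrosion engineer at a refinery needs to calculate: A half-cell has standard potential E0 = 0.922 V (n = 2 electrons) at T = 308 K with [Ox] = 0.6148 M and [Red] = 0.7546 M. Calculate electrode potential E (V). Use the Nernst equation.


Apply the Nernst equation: E = E0 + (RT/nF)*ln([Ox]/[Red])
Step 1: RT/nF = 8.314*308/(2*96485) = 0.01327 V
Step 2: [Ox]/[Red] = 0.6148/0.7546 = 0.814736
Step 3: ln(0.814736) = -0.204891
Step 4: correction = 0.01327 * -0.204891 = -0.0027 V
E = 0.922 + -0.0027 = 0.9193 V

0.9193 V


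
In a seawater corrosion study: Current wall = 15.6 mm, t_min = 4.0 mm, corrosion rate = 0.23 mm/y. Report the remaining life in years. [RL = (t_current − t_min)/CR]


Apply the remaining-life relation: RL = (t_current − t_min) / CR
RL = (15.6 − 4.0) / 0.23 = 11.6 / 0.23 = 50.4 years

50.4 years


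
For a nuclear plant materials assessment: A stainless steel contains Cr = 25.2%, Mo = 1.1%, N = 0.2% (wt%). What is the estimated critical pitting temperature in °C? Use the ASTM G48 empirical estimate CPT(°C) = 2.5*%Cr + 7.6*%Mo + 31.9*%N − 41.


Apply the ASTM G48 empirical CPT estimate: CPT(°C) = 2.5*%Cr + 7.6*%Mo + 31.9*%N − 41
2.5*25.2 = 63; 7.6*1.1 = 8.36; 31.9*0.2 = 6.38
CPT = 63 + 8.36 + 6.38 − 41 = 36.74 °C
Rounded to 0.1 °C: CPT ≈ 36.7 °C

36.7 °C


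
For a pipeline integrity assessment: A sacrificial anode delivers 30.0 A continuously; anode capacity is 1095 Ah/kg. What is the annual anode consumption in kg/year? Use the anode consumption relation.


Annual consumption = current * hours per year / capacity
Rate = 30.0 * 8760 / 1095 = 240.0 kg/year

240.0 kg/year


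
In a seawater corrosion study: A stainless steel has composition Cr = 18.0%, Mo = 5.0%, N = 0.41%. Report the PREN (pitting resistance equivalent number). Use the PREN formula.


Apply the PREN formula: PREN = Cr + 3.3*Mo + 16*N
PREN = 18.0 + 3.3*5.0 + 16*0.41
PREN = 18.0 + 16.5 + 6.56 = 41.06

41.06


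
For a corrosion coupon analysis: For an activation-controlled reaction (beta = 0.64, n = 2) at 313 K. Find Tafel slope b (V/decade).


Apply the Tafel slope relation: b = 2.303*R*T/(beta*n*F)
Numerator: 2.303 * 8.314 * 313 = 5993.06
Denominator: 0.64 * 2 * 96485 = 123500.8
b = 5993.06 / 123500.8 = 0.049 V/decade

0.049 V/decade


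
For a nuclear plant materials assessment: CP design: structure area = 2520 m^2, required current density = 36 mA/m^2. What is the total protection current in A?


I = area * current density, then convert mA → A (÷1000)
I = 2520 * 36 / 1000 = 90.72 A

90.72 A


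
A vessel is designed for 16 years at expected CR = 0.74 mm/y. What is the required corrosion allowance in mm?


Corrosion allowance = CR × design life
CA = 0.74 * 16 = 11.84 mm

11.84 mm


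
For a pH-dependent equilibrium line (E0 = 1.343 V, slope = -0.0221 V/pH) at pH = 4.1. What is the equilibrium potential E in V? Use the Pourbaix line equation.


Apply the Pourbaix line equation: E = E0 + slope*pH
E = 1.343 + (-0.0221)*4.1 = 1.343 + (-0.09061) = 1.25239 V
Rounded to 4 decimal places: E = 1.2524 V

1.2524 V


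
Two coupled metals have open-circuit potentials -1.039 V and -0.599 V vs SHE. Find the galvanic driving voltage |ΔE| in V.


Driving voltage is the absolute potential difference.
|ΔE| = |-1.039 − (-0.599)| = 0.44 V

0.44 V


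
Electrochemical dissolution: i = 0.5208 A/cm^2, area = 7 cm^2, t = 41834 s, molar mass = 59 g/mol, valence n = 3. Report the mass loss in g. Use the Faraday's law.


Apply Faraday's law: m = i*A*t*M / (n*F)
Total charge passed Q = i*A*t = 0.5208*7*41834 = 152510.0304 C
m = Q*M/(n*F) = 152510.0304*59/(3*96485) = 31.086 g

31.086 g


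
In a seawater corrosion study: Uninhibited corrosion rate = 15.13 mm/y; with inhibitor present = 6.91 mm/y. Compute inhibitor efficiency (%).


Apply the inhibitor-efficiency definition: IE = (CR_blank − CR_inh)/CR_blank × 100
IE = (15.13 − 6.91) / 15.13 × 100
IE = 8.22 / 15.13 × 100 = 54.3 %

54.3 %


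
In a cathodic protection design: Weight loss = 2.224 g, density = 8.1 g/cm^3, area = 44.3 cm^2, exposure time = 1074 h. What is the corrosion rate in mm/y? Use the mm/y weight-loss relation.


Apply the mm/y weight-loss relation: CR = 87600 * W / (D * A * T)
Numerator: 87600 * 2.224 = 194822.4
Denominator: 8.1 * 44.3 * 1074 = 385383.42
CR = 194822.4 / 385383.42 = 0.5055 mm/y

0.5055 mm/y


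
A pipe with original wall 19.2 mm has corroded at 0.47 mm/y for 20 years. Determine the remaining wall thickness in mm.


Remaining wall = original − CR × time
t = 19.2 − 0.47*20 = 19.2 − 9.4 = 9.8 mm

9.8 mm


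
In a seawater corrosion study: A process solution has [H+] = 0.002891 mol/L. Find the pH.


pH = −log10[H+]
pH = −log10(0.002891) = 2.54

2.54


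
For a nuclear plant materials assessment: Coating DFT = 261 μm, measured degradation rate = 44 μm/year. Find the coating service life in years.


Service life = thickness / degradation rate
Life = 261 / 44 = 5.9 years

5.9 years


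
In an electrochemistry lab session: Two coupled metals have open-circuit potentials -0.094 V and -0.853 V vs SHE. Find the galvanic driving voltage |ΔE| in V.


Driving voltage is the absolute potential difference.
|ΔE| = |-0.094 − (-0.853)| = 0.759 V

0.759 V


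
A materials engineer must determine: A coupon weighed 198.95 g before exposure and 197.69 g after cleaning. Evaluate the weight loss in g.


Weight loss = initial − final
WL = 198.95 − 197.69 = 1.26 g

1.26 g


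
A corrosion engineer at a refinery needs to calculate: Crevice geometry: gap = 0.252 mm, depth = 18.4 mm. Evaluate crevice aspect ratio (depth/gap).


Aspect ratio = depth / gap
Ratio = 18.4 / 0.252 = 73.0

73.0
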